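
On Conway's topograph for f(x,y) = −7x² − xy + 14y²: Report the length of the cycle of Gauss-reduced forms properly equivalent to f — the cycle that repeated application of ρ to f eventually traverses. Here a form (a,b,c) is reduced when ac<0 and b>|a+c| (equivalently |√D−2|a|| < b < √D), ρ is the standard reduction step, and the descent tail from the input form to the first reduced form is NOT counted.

D = 393, ⌊√D⌋ = 19
descent: ρ → (14,1,-7)
descent: ρ → (-7,13,8)  [lands on river]
river: ρ → (8,19,-1)
river: ρ → (-1,19,8)
river: ρ → (8,13,-7)
river: ρ → (-7,15,6)
river: ρ → (6,9,-13)
river: ρ → (-13,17,2)
river: ρ → (2,19,-4)
river: ρ → (-4,13,14)
river: ρ → (14,15,-3)
river: ρ → (-3,15,14)
river: ρ → (14,13,-4)
river: ρ → (-4,19,2)
river: ρ → (2,17,-13)
river: ρ → (-13,9,6)
river: ρ → (6,15,-7)
ρ-cycle length = 16 (tail of 2 descent steps not counted)

16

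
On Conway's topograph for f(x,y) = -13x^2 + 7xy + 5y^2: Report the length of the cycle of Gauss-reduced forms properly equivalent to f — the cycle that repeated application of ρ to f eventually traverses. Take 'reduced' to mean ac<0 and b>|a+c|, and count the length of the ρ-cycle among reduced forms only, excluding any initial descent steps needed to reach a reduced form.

D = 309, ⌊√D⌋ = 17
descent: ρ → (5,13,-7)  [lands on river]
river: ρ → (-7,15,3)
river: ρ → (3,15,-7)
river: ρ → (-7,13,5)
river: ρ → (5,17,-1)
river: ρ → (-1,17,5)
ρ-cycle length = 6 (tail of 1 descent step not counted)

6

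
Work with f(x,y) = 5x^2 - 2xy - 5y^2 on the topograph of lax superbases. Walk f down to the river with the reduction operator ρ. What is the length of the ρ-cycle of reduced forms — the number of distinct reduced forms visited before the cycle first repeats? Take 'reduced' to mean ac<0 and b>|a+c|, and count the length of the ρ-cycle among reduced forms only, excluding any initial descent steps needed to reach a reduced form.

D = 104, ⌊√D⌋ = 10
descent: ρ → (-5,2,5)  [lands on river]
river: ρ → (5,8,-2)
river: ρ → (-2,8,5)
river: ρ → (5,2,-5)
river: ρ → (-5,8,2)
river: ρ → (2,8,-5)
ρ-cycle length = 6 (tail of 1 descent step not counted)

6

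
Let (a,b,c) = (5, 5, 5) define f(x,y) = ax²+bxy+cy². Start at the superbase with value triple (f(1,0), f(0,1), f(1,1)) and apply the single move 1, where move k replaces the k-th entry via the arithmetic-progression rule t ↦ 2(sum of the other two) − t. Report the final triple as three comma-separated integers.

start (5,5,15) = (f(1,0),f(0,1),f(1,1))
replace slot 1: 2·(5+15) − 5 = 35 → (35,5,15)

35,5,15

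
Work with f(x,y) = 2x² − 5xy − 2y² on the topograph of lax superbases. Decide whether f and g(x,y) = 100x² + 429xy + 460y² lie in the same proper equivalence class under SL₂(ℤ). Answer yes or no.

D₁ = 41, D₂ = 41
river cycle of f (length 10): (-2, 5, 2), (2, 3, -4), (-4, 5, 1), (1, 5, -4), (-4, 3, 2), (2, 5, -2), (-2, 3, 4), (4, 5, -1), (-1, 5, 4), (4, 3, -2)
river cycle of g (length 10): (2, 3, -4), (-4, 5, 1), (1, 5, -4), (-4, 3, 2), (2, 5, -2), (-2, 3, 4), (4, 5, -1), (-1, 5, 4), (4, 3, -2), (-2, 5, 2)
cycles coincide ⇒ equivalent

yes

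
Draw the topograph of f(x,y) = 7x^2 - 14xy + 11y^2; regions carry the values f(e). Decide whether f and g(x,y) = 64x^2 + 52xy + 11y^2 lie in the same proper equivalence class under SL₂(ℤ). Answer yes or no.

D₁ = -112, D₂ = -112
f: translate: b→0 (≡-14 mod 14), so (7,-14,11)→(7,0,4)
f: flip: (7,0,4)→(4,0,7)
f: reduced (well bottom): (4,0,7) with a≤c, −a<b≤a
g: flip: (64,52,11)→(11,-52,64)
g: translate: b→-8 (≡-52 mod 22), so (11,-52,64)→(11,-8,4)
g: flip: (11,-8,4)→(4,8,11)
g: translate: b→0 (≡8 mod 8), so (4,8,11)→(4,0,7)
g: reduced (well bottom): (4,0,7) with a≤c, −a<b≤a
reduced forms (4, 0, 7) vs (4, 0, 7) ⇒ equivalent

yes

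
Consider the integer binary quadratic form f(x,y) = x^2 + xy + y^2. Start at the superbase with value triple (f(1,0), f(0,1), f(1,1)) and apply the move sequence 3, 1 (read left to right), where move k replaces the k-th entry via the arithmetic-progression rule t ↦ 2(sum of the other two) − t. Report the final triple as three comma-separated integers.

start (1,1,3) = (f(1,0),f(0,1),f(1,1))
replace slot 3: 2·(1+1) − 3 = 1 → (1,1,1)
replace slot 1: 2·(1+1) − 1 = 3 → (3,1,1)

3,1,1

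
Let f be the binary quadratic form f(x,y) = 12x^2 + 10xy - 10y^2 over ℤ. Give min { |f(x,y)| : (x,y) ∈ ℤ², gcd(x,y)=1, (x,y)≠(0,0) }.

river: ρ → (-10,10,12)
river: ρ → (12,14,-8)
river: ρ → (-8,18,8)
river: ρ → (8,14,-12)
river: ρ → (-12,10,10)
river: ρ → (10,10,-12)
river: ρ → (-12,14,8)
river: ρ → (8,18,-8)
river: ρ → (-8,14,12)
river: ρ → (12,10,-10)
closes: descent 0, river 10
min |a| on river = 8

8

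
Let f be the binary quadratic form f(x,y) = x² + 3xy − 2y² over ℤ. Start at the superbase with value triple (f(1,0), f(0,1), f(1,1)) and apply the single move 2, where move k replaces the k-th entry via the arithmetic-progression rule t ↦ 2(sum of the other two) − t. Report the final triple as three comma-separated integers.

start (1,-2,2) = (f(1,0),f(0,1),f(1,1))
replace slot 2: 2·(1+2) − (-2) = 8 → (1,8,2)

1,8,2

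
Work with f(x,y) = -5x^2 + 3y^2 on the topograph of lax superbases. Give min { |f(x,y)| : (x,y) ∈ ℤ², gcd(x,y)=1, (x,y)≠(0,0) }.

descent: ρ → (3,6,-2)  [lands on river]
river: ρ → (-2,6,3)
closes: descent 1, river 2
min |a| on river = 2

2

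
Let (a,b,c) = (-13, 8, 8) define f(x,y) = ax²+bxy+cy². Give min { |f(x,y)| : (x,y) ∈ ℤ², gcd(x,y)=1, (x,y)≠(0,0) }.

river: ρ → (8,8,-13)
river: ρ → (-13,18,3)
river: ρ → (3,18,-13)
river: ρ → (-13,8,8)
closes: descent 0, river 4
min |a| on river = 3

3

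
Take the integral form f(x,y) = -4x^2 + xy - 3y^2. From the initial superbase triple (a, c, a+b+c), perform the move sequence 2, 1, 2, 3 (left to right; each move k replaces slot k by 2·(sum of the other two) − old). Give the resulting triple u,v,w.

start (-4,-3,-6) = (f(1,0),f(0,1),f(1,1))
replace slot 2: 2·((-4)+(-6)) − (-3) = -17 → (-4,-17,-6)
replace slot 1: 2·((-17)+(-6)) − (-4) = -42 → (-42,-17,-6)
replace slot 2: 2·((-42)+(-6)) − (-17) = -79 → (-42,-79,-6)
replace slot 3: 2·((-42)+(-79)) − (-6) = -236 → (-42,-79,-236)

-42,-79,-236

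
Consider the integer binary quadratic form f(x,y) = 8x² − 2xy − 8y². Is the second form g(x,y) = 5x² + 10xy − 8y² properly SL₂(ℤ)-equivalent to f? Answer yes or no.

D₁ = 260, D₂ = 260
river cycle of f (length 6): (-8, 2, 8), (8, 14, -2), (-2, 14, 8), (8, 2, -8), (-8, 14, 2), (2, 14, -8)
river cycle of g (length 10): (-8, 6, 7), (7, 8, -7), (-7, 6, 8), (8, 10, -5), (-5, 10, 8), (8, 6, -7), (-7, 8, 7), (7, 6, -8), (-8, 10, 5), (5, 10, -8)
cycles differ ⇒ inequivalent

no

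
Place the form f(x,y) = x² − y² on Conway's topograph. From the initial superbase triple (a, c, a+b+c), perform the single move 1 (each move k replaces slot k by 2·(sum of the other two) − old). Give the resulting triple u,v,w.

start (1,-1,0) = (f(1,0),f(0,1),f(1,1))
replace slot 1: 2·((-1)+0) − 1 = -3 → (-3,-1,0)

-3,-1,0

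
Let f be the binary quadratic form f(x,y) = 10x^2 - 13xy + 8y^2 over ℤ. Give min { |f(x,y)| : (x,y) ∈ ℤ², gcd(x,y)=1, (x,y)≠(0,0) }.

translate: b→7 (≡-13 mod 20), so (10,-13,8)→(10,7,5)
flip: (10,7,5)→(5,-7,10)
translate: b→3 (≡-7 mod 10), so (5,-7,10)→(5,3,8)
reduced (well bottom): (5,3,8) with a≤c, −a<b≤a
well minimum = a = 5

5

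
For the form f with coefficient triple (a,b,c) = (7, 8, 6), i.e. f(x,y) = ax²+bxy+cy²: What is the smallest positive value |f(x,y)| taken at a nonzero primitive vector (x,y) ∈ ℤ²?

translate: b→-6 (≡8 mod 14), so (7,8,6)→(7,-6,5)
flip: (7,-6,5)→(5,6,7)
translate: b→-4 (≡6 mod 10), so (5,6,7)→(5,-4,6)
reduced (well bottom): (5,-4,6) with a≤c, −a<b≤a
well minimum = a = 5

5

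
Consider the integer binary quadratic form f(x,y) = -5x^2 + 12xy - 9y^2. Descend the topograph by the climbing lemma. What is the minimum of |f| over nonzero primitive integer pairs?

translate: b→-2 (≡-12 mod 10), so (5,-12,9)→(5,-2,2)
flip: (5,-2,2)→(2,2,5)
reduced (well bottom): (2,2,5) with a≤c, −a<b≤a
well minimum |f| = |-2| = 2 (negative-definite)

2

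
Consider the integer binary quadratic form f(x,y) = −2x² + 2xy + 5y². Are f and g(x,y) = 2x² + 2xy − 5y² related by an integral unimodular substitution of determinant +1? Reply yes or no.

D₁ = 44, D₂ = 44
river cycle of f (length 2): (-2, 6, 1), (1, 6, -2)
river cycle of g (length 2): (2, 6, -1), (-1, 6, 2)
cycles differ ⇒ inequivalent

no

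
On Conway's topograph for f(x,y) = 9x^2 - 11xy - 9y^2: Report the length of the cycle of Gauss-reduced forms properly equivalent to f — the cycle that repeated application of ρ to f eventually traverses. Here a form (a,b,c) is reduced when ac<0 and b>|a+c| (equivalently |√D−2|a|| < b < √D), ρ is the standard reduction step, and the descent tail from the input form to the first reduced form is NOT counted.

D = 445, ⌊√D⌋ = 21
descent: ρ → (-9,11,9)  [lands on river]
river: ρ → (9,7,-11)
river: ρ → (-11,15,5)
river: ρ → (5,15,-11)
river: ρ → (-11,7,9)
river: ρ → (9,11,-9)
river: ρ → (-9,7,11)
river: ρ → (11,15,-5)
river: ρ → (-5,15,11)
river: ρ → (11,7,-9)
ρ-cycle length = 10 (tail of 1 descent step not counted)

10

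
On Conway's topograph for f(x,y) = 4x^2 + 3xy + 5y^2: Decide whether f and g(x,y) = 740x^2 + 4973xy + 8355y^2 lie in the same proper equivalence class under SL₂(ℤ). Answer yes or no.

D₁ = -71, D₂ = -71
f: reduced (well bottom): (4,3,5) with a≤c, −a<b≤a
g: translate: b→533 (≡4973 mod 1480), so (740,4973,8355)→(740,533,96)
g: flip: (740,533,96)→(96,-533,740)
g: translate: b→43 (≡-533 mod 192), so (96,-533,740)→(96,43,5)
g: flip: (96,43,5)→(5,-43,96)
g: translate: b→-3 (≡-43 mod 10), so (5,-43,96)→(5,-3,4)
g: flip: (5,-3,4)→(4,3,5)
g: reduced (well bottom): (4,3,5) with a≤c, −a<b≤a
reduced forms (4, 3, 5) vs (4, 3, 5) ⇒ equivalent

yes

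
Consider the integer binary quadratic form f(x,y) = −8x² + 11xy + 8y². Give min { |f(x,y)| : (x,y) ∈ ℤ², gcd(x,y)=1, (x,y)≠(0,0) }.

river: ρ → (8,5,-11)
river: ρ → (-11,17,2)
river: ρ → (2,19,-2)
river: ρ → (-2,17,11)
river: ρ → (11,5,-8)
river: ρ → (-8,11,8)
closes: descent 0, river 6
min |a| on river = 2

2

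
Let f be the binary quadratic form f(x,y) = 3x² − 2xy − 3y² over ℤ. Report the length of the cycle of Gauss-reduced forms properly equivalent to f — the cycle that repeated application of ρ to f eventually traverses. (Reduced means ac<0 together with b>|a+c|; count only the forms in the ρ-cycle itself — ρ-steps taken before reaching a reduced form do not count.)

D = 40, ⌊√D⌋ = 6
descent: ρ → (-3,2,3)  [lands on river]
river: ρ → (3,4,-2)
river: ρ → (-2,4,3)
river: ρ → (3,2,-3)
river: ρ → (-3,4,2)
river: ρ → (2,4,-3)
ρ-cycle length = 6 (tail of 1 descent step not counted)

6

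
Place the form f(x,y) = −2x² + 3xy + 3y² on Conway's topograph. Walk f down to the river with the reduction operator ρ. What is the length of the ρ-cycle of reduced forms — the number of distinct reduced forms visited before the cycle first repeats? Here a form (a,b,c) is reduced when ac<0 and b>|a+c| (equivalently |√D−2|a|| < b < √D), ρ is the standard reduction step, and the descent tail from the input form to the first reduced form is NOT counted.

D = 33, ⌊√D⌋ = 5
river: ρ → (3,3,-2)
river: ρ → (-2,5,1)
river: ρ → (1,5,-2)
river: ρ → (-2,3,3)
ρ-cycle length = 4 (tail of 0 descent steps not counted)

4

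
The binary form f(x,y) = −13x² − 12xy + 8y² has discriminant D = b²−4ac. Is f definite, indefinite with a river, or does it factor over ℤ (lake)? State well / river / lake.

D = b²−4ac = (-12)² − 4·(-13)·8 = 560
D > 0 non-square ⇒ indefinite ⇒ periodic river

river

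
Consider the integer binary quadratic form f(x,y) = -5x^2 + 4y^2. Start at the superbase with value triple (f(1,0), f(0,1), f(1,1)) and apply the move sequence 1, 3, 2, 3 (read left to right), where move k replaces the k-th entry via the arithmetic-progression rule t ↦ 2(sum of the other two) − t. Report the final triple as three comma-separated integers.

start (-5,4,-1) = (f(1,0),f(0,1),f(1,1))
replace slot 1: 2·(4+(-1)) − (-5) = 11 → (11,4,-1)
replace slot 3: 2·(11+4) − (-1) = 31 → (11,4,31)
replace slot 2: 2·(11+31) − 4 = 80 → (11,80,31)
replace slot 3: 2·(11+80) − 31 = 151 → (11,80,151)

11,80,151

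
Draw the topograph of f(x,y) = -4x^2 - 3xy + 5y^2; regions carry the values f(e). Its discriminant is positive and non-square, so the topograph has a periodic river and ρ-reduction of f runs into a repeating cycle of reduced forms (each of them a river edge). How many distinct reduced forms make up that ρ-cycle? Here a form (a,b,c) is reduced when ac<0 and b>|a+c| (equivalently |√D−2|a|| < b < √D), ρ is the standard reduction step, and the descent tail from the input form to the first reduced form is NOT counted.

D = 89, ⌊√D⌋ = 9
descent: ρ → (5,3,-4)  [lands on river]
river: ρ → (-4,5,4)
river: ρ → (4,3,-5)
river: ρ → (-5,7,2)
river: ρ → (2,9,-1)
river: ρ → (-1,9,2)
river: ρ → (2,7,-5)
river: ρ → (-5,3,4)
river: ρ → (4,5,-4)
river: ρ → (-4,3,5)
river: ρ → (5,7,-2)
river: ρ → (-2,9,1)
river: ρ → (1,9,-2)
river: ρ → (-2,7,5)
ρ-cycle length = 14 (tail of 1 descent step not counted)

14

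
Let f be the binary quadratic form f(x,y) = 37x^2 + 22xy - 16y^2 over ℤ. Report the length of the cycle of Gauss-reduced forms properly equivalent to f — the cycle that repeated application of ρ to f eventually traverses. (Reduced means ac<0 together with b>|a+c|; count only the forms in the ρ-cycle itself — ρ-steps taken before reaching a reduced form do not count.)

D = 2852, ⌊√D⌋ = 53
river: ρ → (-16,42,17)
river: ρ → (17,26,-32)
river: ρ → (-32,38,11)
river: ρ → (11,50,-8)
river: ρ → (-8,46,23)
river: ρ → (23,46,-8)
river: ρ → (-8,50,11)
river: ρ → (11,38,-32)
river: ρ → (-32,26,17)
river: ρ → (17,42,-16)
river: ρ → (-16,22,37)
river: ρ → (37,52,-1)
river: ρ → (-1,52,37)
river: ρ → (37,22,-16)
ρ-cycle length = 14 (tail of 0 descent steps not counted)

14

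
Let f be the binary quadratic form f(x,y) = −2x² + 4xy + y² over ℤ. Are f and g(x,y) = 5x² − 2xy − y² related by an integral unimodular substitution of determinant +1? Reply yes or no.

D₁ = 24, D₂ = 24
river cycle of f (length 2): (1, 4, -2), (-2, 4, 1)
river cycle of g (length 2): (-1, 4, 2), (2, 4, -1)
cycles differ ⇒ inequivalent

no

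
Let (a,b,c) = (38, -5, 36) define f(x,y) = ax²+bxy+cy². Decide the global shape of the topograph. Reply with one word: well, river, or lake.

D = b²−4ac = (-5)² − 4·38·36 = -5447
D < 0 ⇒ definite ⇒ every region one sign ⇒ single well

well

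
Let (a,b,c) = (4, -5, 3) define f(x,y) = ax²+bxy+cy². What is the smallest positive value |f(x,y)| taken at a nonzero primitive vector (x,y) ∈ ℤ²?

translate: b→3 (≡-5 mod 8), so (4,-5,3)→(4,3,2)
flip: (4,3,2)→(2,-3,4)
translate: b→1 (≡-3 mod 4), so (2,-3,4)→(2,1,3)
reduced (well bottom): (2,1,3) with a≤c, −a<b≤a
well minimum = a = 2

2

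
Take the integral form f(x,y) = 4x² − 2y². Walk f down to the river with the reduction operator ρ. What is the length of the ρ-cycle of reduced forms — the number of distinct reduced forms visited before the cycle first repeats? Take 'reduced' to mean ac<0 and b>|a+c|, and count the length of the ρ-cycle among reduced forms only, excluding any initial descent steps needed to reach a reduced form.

D = 32, ⌊√D⌋ = 5
descent: ρ → (-2,4,2)  [lands on river]
river: ρ → (2,4,-2)
ρ-cycle length = 2 (tail of 1 descent step not counted)

2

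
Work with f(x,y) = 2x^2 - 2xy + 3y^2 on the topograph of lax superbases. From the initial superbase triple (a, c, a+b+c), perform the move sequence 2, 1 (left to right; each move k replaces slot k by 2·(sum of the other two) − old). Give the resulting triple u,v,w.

start (2,3,3) = (f(1,0),f(0,1),f(1,1))
replace slot 2: 2·(2+3) − 3 = 7 → (2,7,3)
replace slot 1: 2·(7+3) − 2 = 18 → (18,7,3)

18,7,3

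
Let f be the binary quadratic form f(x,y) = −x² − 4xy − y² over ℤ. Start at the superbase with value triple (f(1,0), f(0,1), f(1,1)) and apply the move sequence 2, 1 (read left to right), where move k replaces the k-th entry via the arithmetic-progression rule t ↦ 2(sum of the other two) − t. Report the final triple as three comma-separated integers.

start (-1,-1,-6) = (f(1,0),f(0,1),f(1,1))
replace slot 2: 2·((-1)+(-6)) − (-1) = -13 → (-1,-13,-6)
replace slot 1: 2·((-13)+(-6)) − (-1) = -37 → (-37,-13,-6)

-37,-13,-6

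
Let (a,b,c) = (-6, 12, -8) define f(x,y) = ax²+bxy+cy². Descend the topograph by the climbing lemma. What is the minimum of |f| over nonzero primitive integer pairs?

translate: b→0 (≡-12 mod 12), so (6,-12,8)→(6,0,2)
flip: (6,0,2)→(2,0,6)
reduced (well bottom): (2,0,6) with a≤c, −a<b≤a
well minimum |f| = |-2| = 2 (negative-definite)

2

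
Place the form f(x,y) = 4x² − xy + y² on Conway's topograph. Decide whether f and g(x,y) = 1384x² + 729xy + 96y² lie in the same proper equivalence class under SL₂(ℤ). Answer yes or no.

D₁ = -15, D₂ = -15
f: flip: (4,-1,1)→(1,1,4)
f: reduced (well bottom): (1,1,4) with a≤c, −a<b≤a
g: flip: (1384,729,96)→(96,-729,1384)
g: translate: b→39 (≡-729 mod 192), so (96,-729,1384)→(96,39,4)
g: flip: (96,39,4)→(4,-39,96)
g: translate: b→1 (≡-39 mod 8), so (4,-39,96)→(4,1,1)
g: flip: (4,1,1)→(1,-1,4)
g: translate: b→1 (≡-1 mod 2), so (1,-1,4)→(1,1,4)
g: reduced (well bottom): (1,1,4) with a≤c, −a<b≤a
reduced forms (1, 1, 4) vs (1, 1, 4) ⇒ equivalent

yes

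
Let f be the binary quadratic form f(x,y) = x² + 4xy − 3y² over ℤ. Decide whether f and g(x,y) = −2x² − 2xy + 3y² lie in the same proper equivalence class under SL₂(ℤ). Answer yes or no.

D₁ = 28, D₂ = 28
river cycle of f (length 4): (-3, 2, 2), (2, 2, -3), (-3, 4, 1), (1, 4, -3)
river cycle of g (length 4): (3, 2, -2), (-2, 2, 3), (3, 4, -1), (-1, 4, 3)
cycles differ ⇒ inequivalent

no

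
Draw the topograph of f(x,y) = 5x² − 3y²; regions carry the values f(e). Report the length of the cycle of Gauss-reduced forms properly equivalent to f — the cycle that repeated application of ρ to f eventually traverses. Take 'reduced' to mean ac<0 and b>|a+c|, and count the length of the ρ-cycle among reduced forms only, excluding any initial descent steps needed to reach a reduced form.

D = 60, ⌊√D⌋ = 7
descent: ρ → (-3,6,2)  [lands on river]
river: ρ → (2,6,-3)
ρ-cycle length = 2 (tail of 1 descent step not counted)

2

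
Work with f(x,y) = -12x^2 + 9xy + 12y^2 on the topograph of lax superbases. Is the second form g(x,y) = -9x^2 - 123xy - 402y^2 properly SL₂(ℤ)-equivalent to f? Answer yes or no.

D₁ = 657, D₂ = 657
river cycle of f (length 18): (12, 15, -9), (-9, 21, 6), (6, 15, -18), (-18, 21, 3), (3, 21, -18), (-18, 15, 6), (6, 21, -9), (-9, 15, 12), (12, 9, -12), (-12, 15, 9), … (8 more)
river cycle of g (length 18): (-9, 21, 6), (6, 15, -18), (-18, 21, 3), (3, 21, -18), (-18, 15, 6), (6, 21, -9), (-9, 15, 12), (12, 9, -12), (-12, 15, 9), (9, 21, -6), … (8 more)
cycles coincide ⇒ equivalent

yes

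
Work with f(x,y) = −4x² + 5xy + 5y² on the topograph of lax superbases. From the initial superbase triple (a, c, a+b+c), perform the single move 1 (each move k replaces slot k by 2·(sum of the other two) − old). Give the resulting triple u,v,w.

start (-4,5,6) = (f(1,0),f(0,1),f(1,1))
replace slot 1: 2·(5+6) − (-4) = 26 → (26,5,6)

26,5,6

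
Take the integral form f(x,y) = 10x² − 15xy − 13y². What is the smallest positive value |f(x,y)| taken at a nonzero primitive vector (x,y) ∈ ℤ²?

descent: ρ → (-13,15,10)  [lands on river]
river: ρ → (10,25,-3)
river: ρ → (-3,23,18)
river: ρ → (18,13,-8)
river: ρ → (-8,19,12)
river: ρ → (12,5,-15)
river: ρ → (-15,25,2)
river: ρ → (2,27,-2)
river: ρ → (-2,25,15)
river: ρ → (15,5,-12)
river: ρ → (-12,19,8)
river: ρ → (8,13,-18)
river: ρ → (-18,23,3)
river: ρ → (3,25,-10)
river: ρ → (-10,15,13)
river: ρ → (13,11,-12)
river: ρ → (-12,13,12)
river: ρ → (12,11,-13)
closes: descent 1, river 18
min |a| on river = 2

2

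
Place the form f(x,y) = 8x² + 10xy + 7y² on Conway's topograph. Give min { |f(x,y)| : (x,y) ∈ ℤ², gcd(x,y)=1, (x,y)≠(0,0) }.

translate: b→-6 (≡10 mod 16), so (8,10,7)→(8,-6,5)
flip: (8,-6,5)→(5,6,8)
translate: b→-4 (≡6 mod 10), so (5,6,8)→(5,-4,7)
reduced (well bottom): (5,-4,7) with a≤c, −a<b≤a
well minimum = a = 5

5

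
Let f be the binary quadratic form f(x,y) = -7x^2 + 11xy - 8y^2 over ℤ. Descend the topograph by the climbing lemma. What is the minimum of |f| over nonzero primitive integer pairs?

translate: b→3 (≡-11 mod 14), so (7,-11,8)→(7,3,4)
flip: (7,3,4)→(4,-3,7)
reduced (well bottom): (4,-3,7) with a≤c, −a<b≤a
well minimum |f| = |-4| = 4 (negative-definite)

4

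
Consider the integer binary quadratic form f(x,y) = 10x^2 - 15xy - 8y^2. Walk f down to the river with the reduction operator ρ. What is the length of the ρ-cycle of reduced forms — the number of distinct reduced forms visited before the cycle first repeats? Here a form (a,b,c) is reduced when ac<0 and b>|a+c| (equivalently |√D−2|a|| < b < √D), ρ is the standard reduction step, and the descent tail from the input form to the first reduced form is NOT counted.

D = 545, ⌊√D⌋ = 23
descent: ρ → (-8,15,10)  [lands on river]
river: ρ → (10,5,-13)
river: ρ → (-13,21,2)
river: ρ → (2,23,-2)
river: ρ → (-2,21,13)
river: ρ → (13,5,-10)
river: ρ → (-10,15,8)
river: ρ → (8,17,-8)
ρ-cycle length = 8 (tail of 1 descent step not counted)

8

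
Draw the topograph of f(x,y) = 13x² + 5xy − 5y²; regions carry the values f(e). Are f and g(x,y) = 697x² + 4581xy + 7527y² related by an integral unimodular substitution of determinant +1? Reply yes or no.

D₁ = 285, D₂ = 285
river cycle of f (length 2): (-5, 15, 3), (3, 15, -5)
river cycle of g (length 2): (-5, 15, 3), (3, 15, -5)
cycles coincide ⇒ equivalent

yes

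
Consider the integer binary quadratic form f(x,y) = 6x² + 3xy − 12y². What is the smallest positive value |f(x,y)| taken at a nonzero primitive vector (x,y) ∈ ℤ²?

descent: ρ → (-12,-3,6)
descent: ρ → (6,15,-3)  [lands on river]
river: ρ → (-3,15,6)
river: ρ → (6,9,-9)
river: ρ → (-9,9,6)
closes: descent 2, river 4
min |a| on river = 3

3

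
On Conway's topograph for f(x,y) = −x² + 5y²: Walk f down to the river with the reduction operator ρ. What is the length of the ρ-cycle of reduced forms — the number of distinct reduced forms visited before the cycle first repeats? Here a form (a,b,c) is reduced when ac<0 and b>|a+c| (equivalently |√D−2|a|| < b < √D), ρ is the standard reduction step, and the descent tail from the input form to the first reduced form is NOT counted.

D = 20, ⌊√D⌋ = 4
descent: ρ → (5,0,-1)
descent: ρ → (-1,4,1)  [lands on river]
river: ρ → (1,4,-1)
ρ-cycle length = 2 (tail of 2 descent steps not counted)

2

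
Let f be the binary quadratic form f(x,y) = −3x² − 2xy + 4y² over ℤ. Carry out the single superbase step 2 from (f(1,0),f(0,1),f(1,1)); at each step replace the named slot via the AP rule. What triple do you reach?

start (-3,4,-1) = (f(1,0),f(0,1),f(1,1))
replace slot 2: 2·((-3)+(-1)) − 4 = -12 → (-3,-12,-1)

-3,-12,-1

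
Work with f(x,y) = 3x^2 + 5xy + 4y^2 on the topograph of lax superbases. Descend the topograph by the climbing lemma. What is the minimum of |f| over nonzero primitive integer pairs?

translate: b→-1 (≡5 mod 6), so (3,5,4)→(3,-1,2)
flip: (3,-1,2)→(2,1,3)
reduced (well bottom): (2,1,3) with a≤c, −a<b≤a
well minimum = a = 2

2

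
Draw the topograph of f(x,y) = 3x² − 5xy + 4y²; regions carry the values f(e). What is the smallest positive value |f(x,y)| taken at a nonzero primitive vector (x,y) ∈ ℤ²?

translate: b→1 (≡-5 mod 6), so (3,-5,4)→(3,1,2)
flip: (3,1,2)→(2,-1,3)
reduced (well bottom): (2,-1,3) with a≤c, −a<b≤a
well minimum = a = 2

2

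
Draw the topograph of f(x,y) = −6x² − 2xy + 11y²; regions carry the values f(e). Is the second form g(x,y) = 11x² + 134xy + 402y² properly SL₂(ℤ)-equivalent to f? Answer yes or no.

D₁ = 268, D₂ = 268
river cycle of f (length 10): (-6, 10, 7), (7, 4, -9), (-9, 14, 2), (2, 14, -9), (-9, 4, 7), (7, 10, -6), (-6, 14, 3), (3, 16, -1), (-1, 16, 3), (3, 14, -6)
river cycle of g (length 10): (-6, 10, 7), (7, 4, -9), (-9, 14, 2), (2, 14, -9), (-9, 4, 7), (7, 10, -6), (-6, 14, 3), (3, 16, -1), (-1, 16, 3), (3, 14, -6)
cycles coincide ⇒ equivalent

yes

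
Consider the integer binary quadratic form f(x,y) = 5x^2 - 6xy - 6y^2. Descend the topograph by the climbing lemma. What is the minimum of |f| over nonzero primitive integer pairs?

descent: ρ → (-6,6,5)  [lands on river]
river: ρ → (5,4,-7)
river: ρ → (-7,10,2)
river: ρ → (2,10,-7)
river: ρ → (-7,4,5)
river: ρ → (5,6,-6)
closes: descent 1, river 6
min |a| on river = 2

2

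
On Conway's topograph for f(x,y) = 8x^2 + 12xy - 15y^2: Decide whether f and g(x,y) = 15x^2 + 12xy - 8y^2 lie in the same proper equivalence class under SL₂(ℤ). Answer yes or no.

D₁ = 624, D₂ = 624
river cycle of f (length 4): (-15, 18, 5), (5, 22, -7), (-7, 20, 8), (8, 12, -15)
river cycle of g (length 4): (-8, 20, 7), (7, 22, -5), (-5, 18, 15), (15, 12, -8)
cycles differ ⇒ inequivalent

no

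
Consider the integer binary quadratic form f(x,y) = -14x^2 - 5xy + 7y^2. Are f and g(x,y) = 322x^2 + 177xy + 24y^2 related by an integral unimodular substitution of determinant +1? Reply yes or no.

D₁ = 417, D₂ = 417
river cycle of f (length 18): (7, 19, -2), (-2, 17, 16), (16, 15, -3), (-3, 15, 16), (16, 17, -2), (-2, 19, 7), (7, 9, -12), (-12, 15, 4), (4, 17, -8), (-8, 15, 6), … (8 more)
river cycle of g (length 18): (-2, 17, 16), (16, 15, -3), (-3, 15, 16), (16, 17, -2), (-2, 19, 7), (7, 9, -12), (-12, 15, 4), (4, 17, -8), (-8, 15, 6), (6, 9, -14), … (8 more)
cycles coincide ⇒ equivalent

yes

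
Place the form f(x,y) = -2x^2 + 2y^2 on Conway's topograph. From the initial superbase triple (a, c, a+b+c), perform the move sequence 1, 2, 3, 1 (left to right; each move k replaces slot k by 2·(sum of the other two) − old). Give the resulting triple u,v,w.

start (-2,2,0) = (f(1,0),f(0,1),f(1,1))
replace slot 1: 2·(2+0) − (-2) = 6 → (6,2,0)
replace slot 2: 2·(6+0) − 2 = 10 → (6,10,0)
replace slot 3: 2·(6+10) − 0 = 32 → (6,10,32)
replace slot 1: 2·(10+32) − 6 = 78 → (78,10,32)

78,10,32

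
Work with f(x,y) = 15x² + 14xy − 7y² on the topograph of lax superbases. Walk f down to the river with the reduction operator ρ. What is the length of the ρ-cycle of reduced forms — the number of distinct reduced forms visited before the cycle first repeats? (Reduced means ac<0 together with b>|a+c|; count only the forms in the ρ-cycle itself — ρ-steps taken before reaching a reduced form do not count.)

D = 616, ⌊√D⌋ = 24
river: ρ → (-7,14,15)
river: ρ → (15,16,-6)
river: ρ → (-6,20,9)
river: ρ → (9,16,-10)
river: ρ → (-10,24,1)
river: ρ → (1,24,-10)
river: ρ → (-10,16,9)
river: ρ → (9,20,-6)
river: ρ → (-6,16,15)
river: ρ → (15,14,-7)
ρ-cycle length = 10 (tail of 0 descent steps not counted)

10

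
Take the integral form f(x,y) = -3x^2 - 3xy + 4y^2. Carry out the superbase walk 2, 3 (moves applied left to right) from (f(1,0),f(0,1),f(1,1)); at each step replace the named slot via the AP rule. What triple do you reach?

start (-3,4,-2) = (f(1,0),f(0,1),f(1,1))
replace slot 2: 2·((-3)+(-2)) − 4 = -14 → (-3,-14,-2)
replace slot 3: 2·((-3)+(-14)) − (-2) = -32 → (-3,-14,-32)

-3,-14,-32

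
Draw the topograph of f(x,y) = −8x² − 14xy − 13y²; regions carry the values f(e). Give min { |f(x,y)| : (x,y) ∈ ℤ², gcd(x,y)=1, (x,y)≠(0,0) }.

translate: b→-2 (≡14 mod 16), so (8,14,13)→(8,-2,7)
flip: (8,-2,7)→(7,2,8)
reduced (well bottom): (7,2,8) with a≤c, −a<b≤a
well minimum |f| = |-7| = 7 (negative-definite)

7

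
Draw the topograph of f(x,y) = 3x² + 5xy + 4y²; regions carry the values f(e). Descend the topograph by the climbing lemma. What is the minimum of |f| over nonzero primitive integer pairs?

translate: b→-1 (≡5 mod 6), so (3,5,4)→(3,-1,2)
flip: (3,-1,2)→(2,1,3)
reduced (well bottom): (2,1,3) with a≤c, −a<b≤a
well minimum = a = 2

2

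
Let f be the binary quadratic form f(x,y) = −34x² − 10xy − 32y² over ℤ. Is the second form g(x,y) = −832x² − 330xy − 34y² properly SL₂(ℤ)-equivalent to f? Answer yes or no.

D₁ = -4252, D₂ = -4252
f is negative-definite; reduce −f:
−f: flip: (34,10,32)→(32,-10,34)
−f: reduced (well bottom): (32,-10,34) with a≤c, −a<b≤a
flip sign back: reduced form of f is (-32,10,-34)
g is negative-definite; reduce −g:
−g: flip: (832,330,34)→(34,-330,832)
−g: translate: b→10 (≡-330 mod 68), so (34,-330,832)→(34,10,32)
−g: flip: (34,10,32)→(32,-10,34)
−g: reduced (well bottom): (32,-10,34) with a≤c, −a<b≤a
flip sign back: reduced form of g is (-32,10,-34)
reduced forms (-32, 10, -34) vs (-32, 10, -34) ⇒ equivalent

yes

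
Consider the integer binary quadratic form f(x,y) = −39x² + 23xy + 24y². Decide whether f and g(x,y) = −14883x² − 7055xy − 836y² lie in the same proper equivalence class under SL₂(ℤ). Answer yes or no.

D₁ = 4273, D₂ = 4273
river cycle of f (length 142): (24, 25, -38), (-38, 51, 11), (11, 59, -18), (-18, 49, 26), (26, 55, -12), (-12, 65, 1), (1, 65, -12), (-12, 55, 26), (26, 49, -18), (-18, 59, 11), … (132 more)
river cycle of g (length 142): (-39, 23, 24), (24, 25, -38), (-38, 51, 11), (11, 59, -18), (-18, 49, 26), (26, 55, -12), (-12, 65, 1), (1, 65, -12), (-12, 55, 26), (26, 49, -18), … (132 more)
cycles coincide ⇒ equivalent

yes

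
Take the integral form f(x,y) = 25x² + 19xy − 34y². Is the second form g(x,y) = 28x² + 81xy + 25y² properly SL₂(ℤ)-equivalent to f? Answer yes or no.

D₁ = 3761, D₂ = 3761
river cycle of f (length 118): (-34, 49, 10), (10, 51, -29), (-29, 7, 32), (32, 57, -4), (-4, 55, 46), (46, 37, -13), (-13, 41, 40), (40, 39, -14), (-14, 45, 31), (31, 17, -28), … (108 more)
river cycle of g (length 118): (25, 19, -34), (-34, 49, 10), (10, 51, -29), (-29, 7, 32), (32, 57, -4), (-4, 55, 46), (46, 37, -13), (-13, 41, 40), (40, 39, -14), (-14, 45, 31), … (108 more)
cycles coincide ⇒ equivalent

yes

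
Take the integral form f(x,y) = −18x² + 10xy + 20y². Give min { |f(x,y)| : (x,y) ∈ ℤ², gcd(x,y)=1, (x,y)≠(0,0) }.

river: ρ → (20,30,-8)
river: ρ → (-8,34,12)
river: ρ → (12,38,-2)
river: ρ → (-2,38,12)
river: ρ → (12,34,-8)
river: ρ → (-8,30,20)
river: ρ → (20,10,-18)
river: ρ → (-18,26,12)
river: ρ → (12,22,-22)
river: ρ → (-22,22,12)
river: ρ → (12,26,-18)
river: ρ → (-18,10,20)
closes: descent 0, river 12
min |a| on river = 2

2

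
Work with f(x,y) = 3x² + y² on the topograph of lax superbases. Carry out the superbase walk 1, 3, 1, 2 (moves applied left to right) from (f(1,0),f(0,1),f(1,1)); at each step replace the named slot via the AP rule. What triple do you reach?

start (3,1,4) = (f(1,0),f(0,1),f(1,1))
replace slot 1: 2·(1+4) − 3 = 7 → (7,1,4)
replace slot 3: 2·(7+1) − 4 = 12 → (7,1,12)
replace slot 1: 2·(1+12) − 7 = 19 → (19,1,12)
replace slot 2: 2·(19+12) − 1 = 61 → (19,61,12)

19,61,12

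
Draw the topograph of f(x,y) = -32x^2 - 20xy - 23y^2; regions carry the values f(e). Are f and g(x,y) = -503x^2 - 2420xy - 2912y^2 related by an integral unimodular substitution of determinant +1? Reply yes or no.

D₁ = -2544, D₂ = -2544
f is negative-definite; reduce −f:
−f: flip: (32,20,23)→(23,-20,32)
−f: reduced (well bottom): (23,-20,32) with a≤c, −a<b≤a
flip sign back: reduced form of f is (-23,20,-32)
g is negative-definite; reduce −g:
−g: translate: b→408 (≡2420 mod 1006), so (503,2420,2912)→(503,408,84)
−g: flip: (503,408,84)→(84,-408,503)
−g: translate: b→-72 (≡-408 mod 168), so (84,-408,503)→(84,-72,23)
−g: flip: (84,-72,23)→(23,72,84)
−g: translate: b→-20 (≡72 mod 46), so (23,72,84)→(23,-20,32)
−g: reduced (well bottom): (23,-20,32) with a≤c, −a<b≤a
flip sign back: reduced form of g is (-23,20,-32)
reduced forms (-23, 20, -32) vs (-23, 20, -32) ⇒ equivalent

yes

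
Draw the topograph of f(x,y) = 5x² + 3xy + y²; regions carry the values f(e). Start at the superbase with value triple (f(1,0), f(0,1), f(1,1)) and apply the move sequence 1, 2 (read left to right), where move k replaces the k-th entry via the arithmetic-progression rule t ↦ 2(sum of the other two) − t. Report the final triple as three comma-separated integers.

start (5,1,9) = (f(1,0),f(0,1),f(1,1))
replace slot 1: 2·(1+9) − 5 = 15 → (15,1,9)
replace slot 2: 2·(15+9) − 1 = 47 → (15,47,9)

15,47,9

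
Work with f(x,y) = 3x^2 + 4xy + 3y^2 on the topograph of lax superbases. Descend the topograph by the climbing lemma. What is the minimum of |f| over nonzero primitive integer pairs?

translate: b→-2 (≡4 mod 6), so (3,4,3)→(3,-2,2)
flip: (3,-2,2)→(2,2,3)
reduced (well bottom): (2,2,3) with a≤c, −a<b≤a
well minimum = a = 2

2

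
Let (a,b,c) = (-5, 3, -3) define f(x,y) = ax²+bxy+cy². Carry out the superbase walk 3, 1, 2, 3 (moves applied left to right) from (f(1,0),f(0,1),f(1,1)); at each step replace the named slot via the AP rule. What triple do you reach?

start (-5,-3,-5) = (f(1,0),f(0,1),f(1,1))
replace slot 3: 2·((-5)+(-3)) − (-5) = -11 → (-5,-3,-11)
replace slot 1: 2·((-3)+(-11)) − (-5) = -23 → (-23,-3,-11)
replace slot 2: 2·((-23)+(-11)) − (-3) = -65 → (-23,-65,-11)
replace slot 3: 2·((-23)+(-65)) − (-11) = -165 → (-23,-65,-165)

-23,-65,-165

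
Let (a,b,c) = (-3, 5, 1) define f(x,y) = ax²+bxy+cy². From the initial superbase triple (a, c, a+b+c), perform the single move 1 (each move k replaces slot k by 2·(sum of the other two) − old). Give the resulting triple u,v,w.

start (-3,1,3) = (f(1,0),f(0,1),f(1,1))
replace slot 1: 2·(1+3) − (-3) = 11 → (11,1,3)

11,1,3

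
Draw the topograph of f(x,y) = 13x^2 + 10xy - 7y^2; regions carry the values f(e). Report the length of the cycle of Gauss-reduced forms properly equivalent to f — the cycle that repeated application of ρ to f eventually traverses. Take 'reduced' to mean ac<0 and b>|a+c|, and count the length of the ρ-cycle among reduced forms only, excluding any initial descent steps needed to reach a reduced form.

D = 464, ⌊√D⌋ = 21
river: ρ → (-7,18,5)
river: ρ → (5,12,-16)
river: ρ → (-16,20,1)
river: ρ → (1,20,-16)
river: ρ → (-16,12,5)
river: ρ → (5,18,-7)
river: ρ → (-7,10,13)
river: ρ → (13,16,-4)
river: ρ → (-4,16,13)
river: ρ → (13,10,-7)
ρ-cycle length = 10 (tail of 0 descent steps not counted)

10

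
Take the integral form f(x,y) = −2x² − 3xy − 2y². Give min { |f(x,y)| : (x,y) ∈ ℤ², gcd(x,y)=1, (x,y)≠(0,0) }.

translate: b→-1 (≡3 mod 4), so (2,3,2)→(2,-1,1)
flip: (2,-1,1)→(1,1,2)
reduced (well bottom): (1,1,2) with a≤c, −a<b≤a
well minimum |f| = |-1| = 1 (negative-definite)

1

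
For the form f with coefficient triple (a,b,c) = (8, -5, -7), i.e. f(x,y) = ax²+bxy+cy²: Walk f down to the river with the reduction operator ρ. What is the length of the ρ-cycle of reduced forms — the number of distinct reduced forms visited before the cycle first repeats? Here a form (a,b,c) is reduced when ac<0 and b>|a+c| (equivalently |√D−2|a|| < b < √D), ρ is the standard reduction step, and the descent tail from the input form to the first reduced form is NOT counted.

D = 249, ⌊√D⌋ = 15
descent: ρ → (-7,5,8)  [lands on river]
river: ρ → (8,11,-4)
river: ρ → (-4,13,5)
river: ρ → (5,7,-10)
river: ρ → (-10,13,2)
river: ρ → (2,15,-3)
river: ρ → (-3,15,2)
river: ρ → (2,13,-10)
river: ρ → (-10,7,5)
river: ρ → (5,13,-4)
river: ρ → (-4,11,8)
river: ρ → (8,5,-7)
river: ρ → (-7,9,6)
river: ρ → (6,15,-1)
river: ρ → (-1,15,6)
river: ρ → (6,9,-7)
ρ-cycle length = 16 (tail of 1 descent step not counted)

16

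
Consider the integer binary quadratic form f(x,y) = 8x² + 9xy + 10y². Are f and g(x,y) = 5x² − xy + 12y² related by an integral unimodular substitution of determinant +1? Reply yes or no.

D₁ = -239, D₂ = -239
f: translate: b→-7 (≡9 mod 16), so (8,9,10)→(8,-7,9)
f: reduced (well bottom): (8,-7,9) with a≤c, −a<b≤a
g: reduced (well bottom): (5,-1,12) with a≤c, −a<b≤a
reduced forms (8, -7, 9) vs (5, -1, 12) ⇒ inequivalent

no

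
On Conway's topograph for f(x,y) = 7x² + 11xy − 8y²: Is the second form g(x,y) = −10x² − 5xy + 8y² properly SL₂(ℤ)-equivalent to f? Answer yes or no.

D₁ = 345, D₂ = 345
river cycle of f (length 10): (-8, 5, 10), (10, 15, -3), (-3, 15, 10), (10, 5, -8), (-8, 11, 7), (7, 17, -2), (-2, 15, 15), (15, 15, -2), (-2, 17, 7), (7, 11, -8)
river cycle of g (length 10): (8, 5, -10), (-10, 15, 3), (3, 15, -10), (-10, 5, 8), (8, 11, -7), (-7, 17, 2), (2, 15, -15), (-15, 15, 2), (2, 17, -7), (-7, 11, 8)
cycles differ ⇒ inequivalent

no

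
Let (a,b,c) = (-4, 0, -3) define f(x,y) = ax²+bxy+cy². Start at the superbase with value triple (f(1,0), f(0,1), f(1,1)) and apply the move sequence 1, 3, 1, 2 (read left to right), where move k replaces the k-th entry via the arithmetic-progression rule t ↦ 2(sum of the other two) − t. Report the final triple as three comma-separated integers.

start (-4,-3,-7) = (f(1,0),f(0,1),f(1,1))
replace slot 1: 2·((-3)+(-7)) − (-4) = -16 → (-16,-3,-7)
replace slot 3: 2·((-16)+(-3)) − (-7) = -31 → (-16,-3,-31)
replace slot 1: 2·((-3)+(-31)) − (-16) = -52 → (-52,-3,-31)
replace slot 2: 2·((-52)+(-31)) − (-3) = -163 → (-52,-163,-31)

-52,-163,-31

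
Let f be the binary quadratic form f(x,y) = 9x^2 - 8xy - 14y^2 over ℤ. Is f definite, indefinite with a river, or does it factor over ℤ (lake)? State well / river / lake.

D = b²−4ac = (-8)² − 4·9·(-14) = 568
D > 0 non-square ⇒ indefinite ⇒ periodic river

river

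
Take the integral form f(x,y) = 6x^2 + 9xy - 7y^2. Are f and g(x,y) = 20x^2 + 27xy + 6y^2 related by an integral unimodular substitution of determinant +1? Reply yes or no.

D₁ = 249, D₂ = 249
river cycle of f (length 16): (-7, 5, 8), (8, 11, -4), (-4, 13, 5), (5, 7, -10), (-10, 13, 2), (2, 15, -3), (-3, 15, 2), (2, 13, -10), (-10, 7, 5), (5, 13, -4), … (6 more)
river cycle of g (length 16): (6, 9, -7), (-7, 5, 8), (8, 11, -4), (-4, 13, 5), (5, 7, -10), (-10, 13, 2), (2, 15, -3), (-3, 15, 2), (2, 13, -10), (-10, 7, 5), … (6 more)
cycles coincide ⇒ equivalent

yes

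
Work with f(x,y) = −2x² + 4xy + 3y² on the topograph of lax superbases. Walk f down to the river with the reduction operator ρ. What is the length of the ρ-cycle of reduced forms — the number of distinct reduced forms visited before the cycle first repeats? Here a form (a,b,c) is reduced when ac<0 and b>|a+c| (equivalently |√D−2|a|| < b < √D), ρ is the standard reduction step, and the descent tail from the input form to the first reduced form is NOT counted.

D = 40, ⌊√D⌋ = 6
river: ρ → (3,2,-3)
river: ρ → (-3,4,2)
river: ρ → (2,4,-3)
river: ρ → (-3,2,3)
river: ρ → (3,4,-2)
river: ρ → (-2,4,3)
ρ-cycle length = 6 (tail of 0 descent steps not counted)

6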